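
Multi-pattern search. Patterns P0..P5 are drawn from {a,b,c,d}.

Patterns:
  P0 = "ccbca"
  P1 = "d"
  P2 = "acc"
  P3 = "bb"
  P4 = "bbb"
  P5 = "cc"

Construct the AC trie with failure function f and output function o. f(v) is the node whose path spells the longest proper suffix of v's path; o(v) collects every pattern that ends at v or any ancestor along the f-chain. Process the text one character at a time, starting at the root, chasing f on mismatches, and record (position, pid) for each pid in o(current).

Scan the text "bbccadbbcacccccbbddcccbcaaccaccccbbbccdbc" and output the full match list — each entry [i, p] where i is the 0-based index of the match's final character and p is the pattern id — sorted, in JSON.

Construct AC machine:
Trie (insert patterns):
  0='ε' goto a→7 b→10 c→1 d→6
  1='c' goto c→2
  2='cc' goto b→3  [P5 ends]
  3='ccb' goto c→4
  4='ccbc' goto a→5
  5='ccbca' goto ·  [P0 ends]
  6='d' goto ·  [P1 ends]
  7='a' goto c→8
  8='ac' goto c→9
  9='acc' goto ·  [P2 ends]
  10='b' goto b→11
  11='bb' goto b→12  [P3 ends]
  12='bbb' goto ·  [P4 ends]

BFS fail/out derivation:
  fail(1) 'c': from fail(0)=0 chase 'c': 0 ⇒ 0;  out=∅∪out(0)=∅
  fail(6) 'd': from fail(0)=0 chase 'd': 0 ⇒ 0;  out={1}∪out(0)={1}
  fail(7) 'a': from fail(0)=0 chase 'a': 0 ⇒ 0;  out=∅∪out(0)=∅
  fail(10) 'b': from fail(0)=0 chase 'b': 0 ⇒ 0;  out=∅∪out(0)=∅
  fail(2) 'cc': from fail(1)=0 chase 'c': 0 ⇒ 1;  out={5}∪out(1)={5}
  fail(8) 'ac': from fail(7)=0 chase 'c': 0 ⇒ 1;  out=∅∪out(1)=∅
  fail(11) 'bb': from fail(10)=0 chase 'b': 0 ⇒ 10;  out={3}∪out(10)={3}
  fail(3) 'ccb': from fail(2)=1 chase 'b': 1→0 ⇒ 10;  out=∅∪out(10)=∅
  fail(9) 'acc': from fail(8)=1 chase 'c': 1 ⇒ 2;  out={2}∪out(2)={2,5}
  fail(12) 'bbb': from fail(11)=10 chase 'b': 10 ⇒ 11;  out={4}∪out(11)={3,4}
  fail(4) 'ccbc': from fail(3)=10 chase 'c': 10→0 ⇒ 1;  out=∅∪out(1)=∅
  fail(5) 'ccbca': from fail(4)=1 chase 'a': 1→0 ⇒ 7;  out={0}∪out(7)={0}

Text stream:
pos 0 'b': at 10
pos 1 'b': at 11  emit P3@[0:1]
pos 2 'c': at 1 ·f
pos 3 'c': at 2  emit P5@[2:3]
pos 4 'a': at 7 ·f
pos 5 'd': at 6 ·f  emit P1@[5:5]
pos 6 'b': at 10 ·f
pos 7 'b': at 11  emit P3@[6:7]
pos 8 'c': at 1 ·f
pos 9 'a': at 7 ·f
pos 10 'c': at 8
pos 11 'c': at 9  emit P2@[9:11],P5@[10:11]
pos 12 'c': at 2 ·f  emit P5@[11:12]
pos 13 'c': at 2 ·f  emit P5@[12:13]
pos 14 'c': at 2 ·f  emit P5@[13:14]
pos 15 'b': at 3
pos 16 'b': at 11 ·f  emit P3@[15:16]
pos 17 'd': at 6 ·f  emit P1@[17:17]
pos 18 'd': at 6 ·f  emit P1@[18:18]
pos 19 'c': at 1 ·f
pos 20 'c': at 2  emit P5@[19:20]
pos 21 'c': at 2 ·f  emit P5@[20:21]
pos 22 'b': at 3
pos 23 'c': at 4
pos 24 'a': at 5  emit P0@[20:24]
pos 25 'a': at 7 ·f
pos 26 'c': at 8
pos 27 'c': at 9  emit P2@[25:27],P5@[26:27]
pos 28 'a': at 7 ·f
pos 29 'c': at 8
pos 30 'c': at 9  emit P2@[28:30],P5@[29:30]
pos 31 'c': at 2 ·f  emit P5@[30:31]
pos 32 'c': at 2 ·f  emit P5@[31:32]
pos 33 'b': at 3
pos 34 'b': at 11 ·f  emit P3@[33:34]
pos 35 'b': at 12  emit P3@[34:35],P4@[33:35]
pos 36 'c': at 1 ·f
pos 37 'c': at 2  emit P5@[36:37]
pos 38 'd': at 6 ·f  emit P1@[38:38]
pos 39 'b': at 10 ·f
pos 40 'c': at 1 ·f

Result: [[1,3],[3,5],[5,1],[7,3],[11,2],[11,5],[12,5],[13,5],[14,5],[16,3],[17,1],[18,1],[20,5],[21,5],[24,0],[27,2],[27,5],[30,2],[30,5],[31,5],[32,5],[34,3],[35,3],[35,4],[37,5],[38,1]]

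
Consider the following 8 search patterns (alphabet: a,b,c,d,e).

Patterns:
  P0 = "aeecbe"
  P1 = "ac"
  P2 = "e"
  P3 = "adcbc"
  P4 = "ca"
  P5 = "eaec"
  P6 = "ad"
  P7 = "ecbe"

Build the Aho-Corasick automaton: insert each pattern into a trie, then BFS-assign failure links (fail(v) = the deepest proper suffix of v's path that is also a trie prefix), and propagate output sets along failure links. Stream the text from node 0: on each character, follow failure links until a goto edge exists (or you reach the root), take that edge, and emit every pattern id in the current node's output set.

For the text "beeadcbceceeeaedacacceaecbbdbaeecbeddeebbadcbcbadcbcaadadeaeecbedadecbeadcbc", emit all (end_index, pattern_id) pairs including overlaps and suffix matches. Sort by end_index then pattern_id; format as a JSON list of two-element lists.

Build automaton:
Trie (insert patterns):
  n0 'ε': a→1 c→13 e→8
  n1 'a': c→7 d→9 e→2
  n2 'ae': e→3
  n3 'aee': c→4
  n4 'aeec': b→5
  n5 'aeecb': e→6
  n6 'aeecbe': ·  [P0 ends]
  n7 'ac': ·  [P1 ends]
  n8 'e': a→15 c→18  [P2 ends]
  n9 'ad': c→10  [P6 ends]
  n10 'adc': b→11
  n11 'adcb': c→12
  n12 'adcbc': ·  [P3 ends]
  n13 'c': a→14
  n14 'ca': ·  [P4 ends]
  n15 'ea': e→16
  n16 'eae': c→17
  n17 'eaec': ·  [P5 ends]
  n18 'ec': b→19
  n19 'ecb': e→20
  n20 'ecbe': ·  [P7 ends]

BFS fail/out derivation:
  fail(1) 'a': from fail(0)=0 chase 'a': 0 ⇒ 0;  out=∅∪out(0)=∅
  fail(8) 'e': from fail(0)=0 chase 'e': 0 ⇒ 0;  out={2}∪out(0)={2}
  fail(13) 'c': from fail(0)=0 chase 'c': 0 ⇒ 0;  out=∅∪out(0)=∅
  fail(2) 'ae': from fail(1)=0 chase 'e': 0 ⇒ 8;  out=∅∪out(8)={2}
  fail(7) 'ac': from fail(1)=0 chase 'c': 0 ⇒ 13;  out={1}∪out(13)={1}
  fail(9) 'ad': from fail(1)=0 chase 'd': 0 ⇒ 0;  out={6}∪out(0)={6}
  fail(14) 'ca': from fail(13)=0 chase 'a': 0 ⇒ 1;  out={4}∪out(1)={4}
  fail(15) 'ea': from fail(8)=0 chase 'a': 0 ⇒ 1;  out=∅∪out(1)=∅
  fail(18) 'ec': from fail(8)=0 chase 'c': 0 ⇒ 13;  out=∅∪out(13)=∅
  fail(3) 'aee': from fail(2)=8 chase 'e': 8→0 ⇒ 8;  out=∅∪out(8)={2}
  fail(10) 'adc': from fail(9)=0 chase 'c': 0 ⇒ 13;  out=∅∪out(13)=∅
  fail(16) 'eae': from fail(15)=1 chase 'e': 1 ⇒ 2;  out=∅∪out(2)={2}
  fail(19) 'ecb': from fail(18)=13 chase 'b': 13→0 ⇒ 0;  out=∅∪out(0)=∅
  fail(4) 'aeec': from fail(3)=8 chase 'c': 8 ⇒ 18;  out=∅∪out(18)=∅
  fail(11) 'adcb': from fail(10)=13 chase 'b': 13→0 ⇒ 0;  out=∅∪out(0)=∅
  fail(17) 'eaec': from fail(16)=2 chase 'c': 2→8 ⇒ 18;  out={5}∪out(18)={5}
  fail(20) 'ecbe': from fail(19)=0 chase 'e': 0 ⇒ 8;  out={7}∪out(8)={2,7}
  fail(5) 'aeecb': from fail(4)=18 chase 'b': 18 ⇒ 19;  out=∅∪out(19)=∅
  fail(12) 'adcbc': from fail(11)=0 chase 'c': 0 ⇒ 13;  out={3}∪out(13)={3}
  fail(6) 'aeecbe': from fail(5)=19 chase 'e': 19 ⇒ 20;  out={0}∪out(20)={0,2,7}

Text stream:
i=0 'b': node 0→0
i=1 'e': node 0→8  ** P2@[1:1]
i=2 'e': node 8→8 ·f  ** P2@[2:2]
i=3 'a': node 8→15
i=4 'd': node 15→9 ·f  ** P6@[3:4]
i=5 'c': node 9→10
i=6 'b': node 10→11
i=7 'c': node 11→12  ** P3@[3:7]
i=8 'e': node 12→8 ·f  ** P2@[8:8]
i=9 'c': node 8→18
i=10 'e': node 18→8 ·f  ** P2@[10:10]
i=11 'e': node 8→8 ·f  ** P2@[11:11]
i=12 'e': node 8→8 ·f  ** P2@[12:12]
i=13 'a': node 8→15
i=14 'e': node 15→16  ** P2@[14:14]
i=15 'd': node 16→0 ·f
i=16 'a': node 0→1
i=17 'c': node 1→7  ** P1@[16:17]
i=18 'a': node 7→14 ·f  ** P4@[17:18]
i=19 'c': node 14→7 ·f  ** P1@[18:19]
i=20 'c': node 7→13 ·f
i=21 'e': node 13→8 ·f  ** P2@[21:21]
i=22 'a': node 8→15
i=23 'e': node 15→16  ** P2@[23:23]
i=24 'c': node 16→17  ** P5@[21:24]
i=25 'b': node 17→19 ·f
i=26 'b': node 19→0 ·f
i=27 'd': node 0→0
i=28 'b': node 0→0
i=29 'a': node 0→1
i=30 'e': node 1→2  ** P2@[30:30]
i=31 'e': node 2→3  ** P2@[31:31]
i=32 'c': node 3→4
i=33 'b': node 4→5
i=34 'e': node 5→6  ** P0@[29:34],P2@[34:34],P7@[31:34]
i=35 'd': node 6→0 ·f
i=36 'd': node 0→0
i=37 'e': node 0→8  ** P2@[37:37]
i=38 'e': node 8→8 ·f  ** P2@[38:38]
i=39 'b': node 8→0 ·f
i=40 'b': node 0→0
i=41 'a': node 0→1
i=42 'd': node 1→9  ** P6@[41:42]
i=43 'c': node 9→10
i=44 'b': node 10→11
i=45 'c': node 11→12  ** P3@[41:45]
i=46 'b': node 12→0 ·f
i=47 'a': node 0→1
i=48 'd': node 1→9  ** P6@[47:48]
i=49 'c': node 9→10
i=50 'b': node 10→11
i=51 'c': node 11→12  ** P3@[47:51]
i=52 'a': node 12→14 ·f  ** P4@[51:52]
i=53 'a': node 14→1 ·f
i=54 'd': node 1→9  ** P6@[53:54]
i=55 'a': node 9→1 ·f
i=56 'd': node 1→9  ** P6@[55:56]
i=57 'e': node 9→8 ·f  ** P2@[57:57]
i=58 'a': node 8→15
i=59 'e': node 15→16  ** P2@[59:59]
i=60 'e': node 16→3 ·f  ** P2@[60:60]
i=61 'c': node 3→4
i=62 'b': node 4→5
i=63 'e': node 5→6  ** P0@[58:63],P2@[63:63],P7@[60:63]
i=64 'd': node 6→0 ·f
i=65 'a': node 0→1
i=66 'd': node 1→9  ** P6@[65:66]
i=67 'e': node 9→8 ·f  ** P2@[67:67]
i=68 'c': node 8→18
i=69 'b': node 18→19
i=70 'e': node 19→20  ** P2@[70:70],P7@[67:70]
i=71 'a': node 20→15 ·f
i=72 'd': node 15→9 ·f  ** P6@[71:72]
i=73 'c': node 9→10
i=74 'b': node 10→11
i=75 'c': node 11→12  ** P3@[71:75]

Result: [[1,2],[2,2],[4,6],[7,3],[8,2],[10,2],[11,2],[12,2],[14,2],[17,1],[18,4],[19,1],[21,2],[23,2],[24,5],[30,2],[31,2],[34,0],[34,2],[34,7],[37,2],[38,2],[42,6],[45,3],[48,6],[51,3],[52,4],[54,6],[56,6],[57,2],[59,2],[60,2],[63,0],[63,2],[63,7],[66,6],[67,2],[70,2],[70,7],[72,6],[75,3]]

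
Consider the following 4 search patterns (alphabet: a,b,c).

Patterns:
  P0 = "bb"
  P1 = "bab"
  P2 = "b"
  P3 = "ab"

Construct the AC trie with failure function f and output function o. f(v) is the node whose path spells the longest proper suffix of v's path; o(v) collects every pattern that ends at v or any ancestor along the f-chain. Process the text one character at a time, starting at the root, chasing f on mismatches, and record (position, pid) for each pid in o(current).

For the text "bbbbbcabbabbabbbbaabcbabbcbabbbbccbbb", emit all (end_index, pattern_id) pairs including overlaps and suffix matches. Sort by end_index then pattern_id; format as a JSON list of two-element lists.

Build:
Trie nodes:
  0='ε' goto a→5 b→1
  1='b' goto a→3 b→2  ←P2
  2='bb' goto ·  ←P0
  3='ba' goto b→4
  4='bab' goto ·  ←P1
  5='a' goto b→6
  6='ab' goto ·  ←P3

Failure links (BFS by depth):
  n1('b'): parent n0 fail=0; on 'b' 0 → fail=0;  out {2}∪∅={2}
  n5('a'): parent n0 fail=0; on 'a' 0 → fail=0;  out ∅∪∅=∅
  n2('bb'): parent n1 fail=0; on 'b' 0 → fail=1;  out {0}∪{2}={0,2}
  n3('ba'): parent n1 fail=0; on 'a' 0 → fail=5;  out ∅∪∅=∅
  n6('ab'): parent n5 fail=0; on 'b' 0 → fail=1;  out {3}∪{2}={2,3}
  n4('bab'): parent n3 fail=5; on 'b' 5 → fail=6;  out {1}∪{2,3}={1,2,3}

Run:
[0] read 'b'  n0⇒n1  → match P2@[0:0]
[1] read 'b'  n1⇒n2  → match P0@[0:1],P2@[1:1]
[2] read 'b'  n2⇒n2 (fail-walked)  → match P0@[1:2],P2@[2:2]
[3] read 'b'  n2⇒n2 (fail-walked)  → match P0@[2:3],P2@[3:3]
[4] read 'b'  n2⇒n2 (fail-walked)  → match P0@[3:4],P2@[4:4]
[5] read 'c'  n2⇒n0 (fail-walked)
[6] read 'a'  n0⇒n5
[7] read 'b'  n5⇒n6  → match P2@[7:7],P3@[6:7]
[8] read 'b'  n6⇒n2 (fail-walked)  → match P0@[7:8],P2@[8:8]
[9] read 'a'  n2⇒n3 (fail-walked)
[10] read 'b'  n3⇒n4  → match P1@[8:10],P2@[10:10],P3@[9:10]
[11] read 'b'  n4⇒n2 (fail-walked)  → match P0@[10:11],P2@[11:11]
[12] read 'a'  n2⇒n3 (fail-walked)
[13] read 'b'  n3⇒n4  → match P1@[11:13],P2@[13:13],P3@[12:13]
[14] read 'b'  n4⇒n2 (fail-walked)  → match P0@[13:14],P2@[14:14]
[15] read 'b'  n2⇒n2 (fail-walked)  → match P0@[14:15],P2@[15:15]
[16] read 'b'  n2⇒n2 (fail-walked)  → match P0@[15:16],P2@[16:16]
[17] read 'a'  n2⇒n3 (fail-walked)
[18] read 'a'  n3⇒n5 (fail-walked)
[19] read 'b'  n5⇒n6  → match P2@[19:19],P3@[18:19]
[20] read 'c'  n6⇒n0 (fail-walked)
[21] read 'b'  n0⇒n1  → match P2@[21:21]
[22] read 'a'  n1⇒n3
[23] read 'b'  n3⇒n4  → match P1@[21:23],P2@[23:23],P3@[22:23]
[24] read 'b'  n4⇒n2 (fail-walked)  → match P0@[23:24],P2@[24:24]
[25] read 'c'  n2⇒n0 (fail-walked)
[26] read 'b'  n0⇒n1  → match P2@[26:26]
[27] read 'a'  n1⇒n3
[28] read 'b'  n3⇒n4  → match P1@[26:28],P2@[28:28],P3@[27:28]
[29] read 'b'  n4⇒n2 (fail-walked)  → match P0@[28:29],P2@[29:29]
[30] read 'b'  n2⇒n2 (fail-walked)  → match P0@[29:30],P2@[30:30]
[31] read 'b'  n2⇒n2 (fail-walked)  → match P0@[30:31],P2@[31:31]
[32] read 'c'  n2⇒n0 (fail-walked)
[33] read 'c'  n0⇒n0
[34] read 'b'  n0⇒n1  → match P2@[34:34]
[35] read 'b'  n1⇒n2  → match P0@[34:35],P2@[35:35]
[36] read 'b'  n2⇒n2 (fail-walked)  → match P0@[35:36],P2@[36:36]

All matches (sorted): [[0,2],[1,0],[1,2],[2,0],[2,2],[3,0],[3,2],[4,0],[4,2],[7,2],[7,3],[8,0],[8,2],[10,1],[10,2],[10,3],[11,0],[11,2],[13,1],[13,2],[13,3],[14,0],[14,2],[15,0],[15,2],[16,0],[16,2],[19,2],[19,3],[21,2],[23,1],[23,2],[23,3],[24,0],[24,2],[26,2],[28,1],[28,2],[28,3],[29,0],[29,2],[30,0],[30,2],[31,0],[31,2],[34,2],[35,0],[35,2],[36,0],[36,2]]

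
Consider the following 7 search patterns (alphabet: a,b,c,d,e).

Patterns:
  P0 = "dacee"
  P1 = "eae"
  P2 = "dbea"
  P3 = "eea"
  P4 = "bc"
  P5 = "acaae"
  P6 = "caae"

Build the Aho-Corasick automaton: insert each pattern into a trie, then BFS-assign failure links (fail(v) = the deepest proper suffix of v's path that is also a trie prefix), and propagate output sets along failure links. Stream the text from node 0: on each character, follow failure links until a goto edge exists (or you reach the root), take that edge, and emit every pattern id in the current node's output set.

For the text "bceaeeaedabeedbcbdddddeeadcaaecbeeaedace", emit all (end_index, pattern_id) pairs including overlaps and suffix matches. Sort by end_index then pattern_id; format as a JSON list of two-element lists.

Construct AC machine:
Trie (insert patterns):
  0='ε' goto a→16 b→14 c→21 d→1 e→6
  1='d' goto a→2 b→9
  2='da' goto c→3
  3='dac' goto e→4
  4='dace' goto e→5
  5='dacee' goto ·  [P0 ends]
  6='e' goto a→7 e→12
  7='ea' goto e→8
  8='eae' goto ·  [P1 ends]
  9='db' goto e→10
  10='dbe' goto a→11
  11='dbea' goto ·  [P2 ends]
  12='ee' goto a→13
  13='eea' goto ·  [P3 ends]
  14='b' goto c→15
  15='bc' goto ·  [P4 ends]
  16='a' goto c→17
  17='ac' goto a→18
  18='aca' goto a→19
  19='acaa' goto e→20
  20='acaae' goto ·  [P5 ends]
  21='c' goto a→22
  22='ca' goto a→23
  23='caa' goto e→24
  24='caae' goto ·  [P6 ends]

Failure links (BFS by depth):
  n1('d'): parent n0 fail=0; on 'd' 0 → fail=0;  out ∅∪∅=∅
  n6('e'): parent n0 fail=0; on 'e' 0 → fail=0;  out ∅∪∅=∅
  n14('b'): parent n0 fail=0; on 'b' 0 → fail=0;  out ∅∪∅=∅
  n16('a'): parent n0 fail=0; on 'a' 0 → fail=0;  out ∅∪∅=∅
  n21('c'): parent n0 fail=0; on 'c' 0 → fail=0;  out ∅∪∅=∅
  n2('da'): parent n1 fail=0; on 'a' 0 → fail=16;  out ∅∪∅=∅
  n7('ea'): parent n6 fail=0; on 'a' 0 → fail=16;  out ∅∪∅=∅
  n9('db'): parent n1 fail=0; on 'b' 0 → fail=14;  out ∅∪∅=∅
  n12('ee'): parent n6 fail=0; on 'e' 0 → fail=6;  out ∅∪∅=∅
  n15('bc'): parent n14 fail=0; on 'c' 0 → fail=21;  out {4}∪∅={4}
  n17('ac'): parent n16 fail=0; on 'c' 0 → fail=21;  out ∅∪∅=∅
  n22('ca'): parent n21 fail=0; on 'a' 0 → fail=16;  out ∅∪∅=∅
  n3('dac'): parent n2 fail=16; on 'c' 16 → fail=17;  out ∅∪∅=∅
  n8('eae'): parent n7 fail=16; on 'e' 16→0 → fail=6;  out {1}∪∅={1}
  n10('dbe'): parent n9 fail=14; on 'e' 14→0 → fail=6;  out ∅∪∅=∅
  n13('eea'): parent n12 fail=6; on 'a' 6 → fail=7;  out {3}∪∅={3}
  n18('aca'): parent n17 fail=21; on 'a' 21 → fail=22;  out ∅∪∅=∅
  n23('caa'): parent n22 fail=16; on 'a' 16→0 → fail=16;  out ∅∪∅=∅
  n4('dace'): parent n3 fail=17; on 'e' 17→21→0 → fail=6;  out ∅∪∅=∅
  n11('dbea'): parent n10 fail=6; on 'a' 6 → fail=7;  out {2}∪∅={2}
  n19('acaa'): parent n18 fail=22; on 'a' 22 → fail=23;  out ∅∪∅=∅
  n24('caae'): parent n23 fail=16; on 'e' 16→0 → fail=6;  out {6}∪∅={6}
  n5('dacee'): parent n4 fail=6; on 'e' 6 → fail=12;  out {0}∪∅={0}
  n20('acaae'): parent n19 fail=23; on 'e' 23 → fail=24;  out {5}∪{6}={5,6}

Text stream:
[0] read 'b'  n0⇒n14
[1] read 'c'  n14⇒n15  emit P4@[0:1]
[2] read 'e'  n15⇒n6 (via fail)
[3] read 'a'  n6⇒n7
[4] read 'e'  n7⇒n8  emit P1@[2:4]
[5] read 'e'  n8⇒n12 (via fail)
[6] read 'a'  n12⇒n13  emit P3@[4:6]
[7] read 'e'  n13⇒n8 (via fail)  emit P1@[5:7]
[8] read 'd'  n8⇒n1 (via fail)
[9] read 'a'  n1⇒n2
[10] read 'b'  n2⇒n14 (via fail)
[11] read 'e'  n14⇒n6 (via fail)
[12] read 'e'  n6⇒n12
[13] read 'd'  n12⇒n1 (via fail)
[14] read 'b'  n1⇒n9
[15] read 'c'  n9⇒n15 (via fail)  emit P4@[14:15]
[16] read 'b'  n15⇒n14 (via fail)
[17] read 'd'  n14⇒n1 (via fail)
[18] read 'd'  n1⇒n1 (via fail)
[19] read 'd'  n1⇒n1 (via fail)
[20] read 'd'  n1⇒n1 (via fail)
[21] read 'd'  n1⇒n1 (via fail)
[22] read 'e'  n1⇒n6 (via fail)
[23] read 'e'  n6⇒n12
[24] read 'a'  n12⇒n13  emit P3@[22:24]
[25] read 'd'  n13⇒n1 (via fail)
[26] read 'c'  n1⇒n21 (via fail)
[27] read 'a'  n21⇒n22
[28] read 'a'  n22⇒n23
[29] read 'e'  n23⇒n24  emit P6@[26:29]
[30] read 'c'  n24⇒n21 (via fail)
[31] read 'b'  n21⇒n14 (via fail)
[32] read 'e'  n14⇒n6 (via fail)
[33] read 'e'  n6⇒n12
[34] read 'a'  n12⇒n13  emit P3@[32:34]
[35] read 'e'  n13⇒n8 (via fail)  emit P1@[33:35]
[36] read 'd'  n8⇒n1 (via fail)
[37] read 'a'  n1⇒n2
[38] read 'c'  n2⇒n3
[39] read 'e'  n3⇒n4

Result: [[1,4],[4,1],[6,3],[7,1],[15,4],[24,3],[29,6],[34,3],[35,1]]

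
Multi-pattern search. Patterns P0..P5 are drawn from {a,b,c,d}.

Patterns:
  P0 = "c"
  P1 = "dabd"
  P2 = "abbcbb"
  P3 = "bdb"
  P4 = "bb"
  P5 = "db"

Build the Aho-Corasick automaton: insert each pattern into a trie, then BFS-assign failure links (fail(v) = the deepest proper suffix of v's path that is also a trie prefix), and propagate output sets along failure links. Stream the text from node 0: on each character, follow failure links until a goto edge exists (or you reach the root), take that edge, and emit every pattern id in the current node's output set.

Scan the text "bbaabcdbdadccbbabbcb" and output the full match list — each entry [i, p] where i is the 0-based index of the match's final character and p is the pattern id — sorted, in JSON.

Construct AC machine:
Trie nodes:
  n0 'ε': a→6 b→12 c→1 d→2
  n1 'c': ·  [P0 ends]
  n2 'd': a→3 b→16
  n3 'da': b→4
  n4 'dab': d→5
  n5 'dabd': ·  [P1 ends]
  n6 'a': b→7
  n7 'ab': b→8
  n8 'abb': c→9
  n9 'abbc': b→10
  n10 'abbcb': b→11
  n11 'abbcbb': ·  [P2 ends]
  n12 'b': b→15 d→13
  n13 'bd': b→14
  n14 'bdb': ·  [P3 ends]
  n15 'bb': ·  [P4 ends]
  n16 'db': ·  [P5 ends]

BFS fail/out derivation:
  fail(1) 'c': from fail(0)=0 chase 'c': 0 ⇒ 0;  out={0}∪out(0)={0}
  fail(2) 'd': from fail(0)=0 chase 'd': 0 ⇒ 0;  out=∅∪out(0)=∅
  fail(6) 'a': from fail(0)=0 chase 'a': 0 ⇒ 0;  out=∅∪out(0)=∅
  fail(12) 'b': from fail(0)=0 chase 'b': 0 ⇒ 0;  out=∅∪out(0)=∅
  fail(3) 'da': from fail(2)=0 chase 'a': 0 ⇒ 6;  out=∅∪out(6)=∅
  fail(7) 'ab': from fail(6)=0 chase 'b': 0 ⇒ 12;  out=∅∪out(12)=∅
  fail(13) 'bd': from fail(12)=0 chase 'd': 0 ⇒ 2;  out=∅∪out(2)=∅
  fail(15) 'bb': from fail(12)=0 chase 'b': 0 ⇒ 12;  out={4}∪out(12)={4}
  fail(16) 'db': from fail(2)=0 chase 'b': 0 ⇒ 12;  out={5}∪out(12)={5}
  fail(4) 'dab': from fail(3)=6 chase 'b': 6 ⇒ 7;  out=∅∪out(7)=∅
  fail(8) 'abb': from fail(7)=12 chase 'b': 12 ⇒ 15;  out=∅∪out(15)={4}
  fail(14) 'bdb': from fail(13)=2 chase 'b': 2 ⇒ 16;  out={3}∪out(16)={3,5}
  fail(5) 'dabd': from fail(4)=7 chase 'd': 7→12 ⇒ 13;  out={1}∪out(13)={1}
  fail(9) 'abbc': from fail(8)=15 chase 'c': 15→12→0 ⇒ 1;  out=∅∪out(1)={0}
  fail(10) 'abbcb': from fail(9)=1 chase 'b': 1→0 ⇒ 12;  out=∅∪out(12)=∅
  fail(11) 'abbcbb': from fail(10)=12 chase 'b': 12 ⇒ 15;  out={2}∪out(15)={2,4}

Run:
pos 0 'b': at 12
pos 1 'b': at 15  ** P4@[0:1]
pos 2 'a': at 6 (fail-walked)
pos 3 'a': at 6 (fail-walked)
pos 4 'b': at 7
pos 5 'c': at 1 (fail-walked)  ** P0@[5:5]
pos 6 'd': at 2 (fail-walked)
pos 7 'b': at 16  ** P5@[6:7]
pos 8 'd': at 13 (fail-walked)
pos 9 'a': at 3 (fail-walked)
pos 10 'd': at 2 (fail-walked)
pos 11 'c': at 1 (fail-walked)  ** P0@[11:11]
pos 12 'c': at 1 (fail-walked)  ** P0@[12:12]
pos 13 'b': at 12 (fail-walked)
pos 14 'b': at 15  ** P4@[13:14]
pos 15 'a': at 6 (fail-walked)
pos 16 'b': at 7
pos 17 'b': at 8  ** P4@[16:17]
pos 18 'c': at 9  ** P0@[18:18]
pos 19 'b': at 10

Result: [[1,4],[5,0],[7,5],[11,0],[12,0],[14,4],[17,4],[18,0]]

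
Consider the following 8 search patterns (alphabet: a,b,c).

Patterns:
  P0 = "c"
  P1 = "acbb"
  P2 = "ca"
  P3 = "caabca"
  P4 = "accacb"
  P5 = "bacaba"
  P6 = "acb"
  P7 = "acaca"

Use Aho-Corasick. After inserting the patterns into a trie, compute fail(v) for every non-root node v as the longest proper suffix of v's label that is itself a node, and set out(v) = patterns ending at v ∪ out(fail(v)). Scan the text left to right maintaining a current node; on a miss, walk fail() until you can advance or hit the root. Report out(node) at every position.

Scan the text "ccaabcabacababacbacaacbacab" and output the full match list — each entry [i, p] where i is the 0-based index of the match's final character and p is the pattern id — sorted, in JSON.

Construct AC machine:
Trie nodes:
  0='ε' goto a→2 b→15 c→1
  1='c' goto a→6  [P0 ends]
  2='a' goto c→3
  3='ac' goto a→21 b→4 c→11
  4='acb' goto b→5  [P6 ends]
  5='acbb' goto ·  [P1 ends]
  6='ca' goto a→7  [P2 ends]
  7='caa' goto b→8
  8='caab' goto c→9
  9='caabc' goto a→10
  10='caabca' goto ·  [P3 ends]
  11='acc' goto a→12
  12='acca' goto c→13
  13='accac' goto b→14
  14='accacb' goto ·  [P4 ends]
  15='b' goto a→16
  16='ba' goto c→17
  17='bac' goto a→18
  18='baca' goto b→19
  19='bacab' goto a→20
  20='bacaba' goto ·  [P5 ends]
  21='aca' goto c→22
  22='acac' goto a→23
  23='acaca' goto ·  [P7 ends]

Failure links (BFS by depth):
  fail(1) 'c': from fail(0)=0 chase 'c': 0 ⇒ 0;  out={0}∪out(0)={0}
  fail(2) 'a': from fail(0)=0 chase 'a': 0 ⇒ 0;  out=∅∪out(0)=∅
  fail(15) 'b': from fail(0)=0 chase 'b': 0 ⇒ 0;  out=∅∪out(0)=∅
  fail(3) 'ac': from fail(2)=0 chase 'c': 0 ⇒ 1;  out=∅∪out(1)={0}
  fail(6) 'ca': from fail(1)=0 chase 'a': 0 ⇒ 2;  out={2}∪out(2)={2}
  fail(16) 'ba': from fail(15)=0 chase 'a': 0 ⇒ 2;  out=∅∪out(2)=∅
  fail(4) 'acb': from fail(3)=1 chase 'b': 1→0 ⇒ 15;  out={6}∪out(15)={6}
  fail(7) 'caa': from fail(6)=2 chase 'a': 2→0 ⇒ 2;  out=∅∪out(2)=∅
  fail(11) 'acc': from fail(3)=1 chase 'c': 1→0 ⇒ 1;  out=∅∪out(1)={0}
  fail(17) 'bac': from fail(16)=2 chase 'c': 2 ⇒ 3;  out=∅∪out(3)={0}
  fail(21) 'aca': from fail(3)=1 chase 'a': 1 ⇒ 6;  out=∅∪out(6)={2}
  fail(5) 'acbb': from fail(4)=15 chase 'b': 15→0 ⇒ 15;  out={1}∪out(15)={1}
  fail(8) 'caab': from fail(7)=2 chase 'b': 2→0 ⇒ 15;  out=∅∪out(15)=∅
  fail(12) 'acca': from fail(11)=1 chase 'a': 1 ⇒ 6;  out=∅∪out(6)={2}
  fail(18) 'baca': from fail(17)=3 chase 'a': 3 ⇒ 21;  out=∅∪out(21)={2}
  fail(22) 'acac': from fail(21)=6 chase 'c': 6→2 ⇒ 3;  out=∅∪out(3)={0}
  fail(9) 'caabc': from fail(8)=15 chase 'c': 15→0 ⇒ 1;  out=∅∪out(1)={0}
  fail(13) 'accac': from fail(12)=6 chase 'c': 6→2 ⇒ 3;  out=∅∪out(3)={0}
  fail(19) 'bacab': from fail(18)=21 chase 'b': 21→6→2→0 ⇒ 15;  out=∅∪out(15)=∅
  fail(23) 'acaca': from fail(22)=3 chase 'a': 3 ⇒ 21;  out={7}∪out(21)={2,7}
  fail(10) 'caabca': from fail(9)=1 chase 'a': 1 ⇒ 6;  out={3}∪out(6)={2,3}
  fail(14) 'accacb': from fail(13)=3 chase 'b': 3 ⇒ 4;  out={4}∪out(4)={4,6}
  fail(20) 'bacaba': from fail(19)=15 chase 'a': 15 ⇒ 16;  out={5}∪out(16)={5}

Text stream:
i=0 'c': node 0→1  ** P0@[0:0]
i=1 'c': node 1→1 ·f  ** P0@[1:1]
i=2 'a': node 1→6  ** P2@[1:2]
i=3 'a': node 6→7
i=4 'b': node 7→8
i=5 'c': node 8→9  ** P0@[5:5]
i=6 'a': node 9→10  ** P2@[5:6],P3@[1:6]
i=7 'b': node 10→15 ·f
i=8 'a': node 15→16
i=9 'c': node 16→17  ** P0@[9:9]
i=10 'a': node 17→18  ** P2@[9:10]
i=11 'b': node 18→19
i=12 'a': node 19→20  ** P5@[7:12]
i=13 'b': node 20→15 ·f
i=14 'a': node 15→16
i=15 'c': node 16→17  ** P0@[15:15]
i=16 'b': node 17→4 ·f  ** P6@[14:16]
i=17 'a': node 4→16 ·f
i=18 'c': node 16→17  ** P0@[18:18]
i=19 'a': node 17→18  ** P2@[18:19]
i=20 'a': node 18→7 ·f
i=21 'c': node 7→3 ·f  ** P0@[21:21]
i=22 'b': node 3→4  ** P6@[20:22]
i=23 'a': node 4→16 ·f
i=24 'c': node 16→17  ** P0@[24:24]
i=25 'a': node 17→18  ** P2@[24:25]
i=26 'b': node 18→19

All matches (sorted): [[0,0],[1,0],[2,2],[5,0],[6,2],[6,3],[9,0],[10,2],[12,5],[15,0],[16,6],[18,0],[19,2],[21,0],[22,6],[24,0],[25,2]]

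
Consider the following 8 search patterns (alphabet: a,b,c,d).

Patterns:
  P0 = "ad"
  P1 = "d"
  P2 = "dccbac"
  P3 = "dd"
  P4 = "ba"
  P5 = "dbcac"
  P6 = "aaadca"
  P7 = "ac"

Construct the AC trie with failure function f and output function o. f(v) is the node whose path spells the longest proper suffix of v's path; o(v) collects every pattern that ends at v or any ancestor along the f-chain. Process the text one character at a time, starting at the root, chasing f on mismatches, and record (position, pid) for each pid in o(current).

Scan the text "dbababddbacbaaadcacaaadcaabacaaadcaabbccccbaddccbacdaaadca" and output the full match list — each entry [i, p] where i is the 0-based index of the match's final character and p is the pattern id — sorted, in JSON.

Build automaton:
Trie nodes:
  0='ε' goto a→1 b→10 d→3
  1='a' goto a→16 c→21 d→2
  2='ad' goto ·  ←P0
  3='d' goto b→12 c→4 d→9  ←P1
  4='dc' goto c→5
  5='dcc' goto b→6
  6='dccb' goto a→7
  7='dccba' goto c→8
  8='dccbac' goto ·  ←P2
  9='dd' goto ·  ←P3
  10='b' goto a→11
  11='ba' goto ·  ←P4
  12='db' goto c→13
  13='dbc' goto a→14
  14='dbca' goto c→15
  15='dbcac' goto ·  ←P5
  16='aa' goto a→17
  17='aaa' goto d→18
  18='aaad' goto c→19
  19='aaadc' goto a→20
  20='aaadca' goto ·  ←P6
  21='ac' goto ·  ←P7

BFS fail/out derivation:
  fail(1) 'a': from fail(0)=0 chase 'a': 0 ⇒ 0;  out=∅∪out(0)=∅
  fail(3) 'd': from fail(0)=0 chase 'd': 0 ⇒ 0;  out={1}∪out(0)={1}
  fail(10) 'b': from fail(0)=0 chase 'b': 0 ⇒ 0;  out=∅∪out(0)=∅
  fail(2) 'ad': from fail(1)=0 chase 'd': 0 ⇒ 3;  out={0}∪out(3)={0,1}
  fail(4) 'dc': from fail(3)=0 chase 'c': 0 ⇒ 0;  out=∅∪out(0)=∅
  fail(9) 'dd': from fail(3)=0 chase 'd': 0 ⇒ 3;  out={3}∪out(3)={1,3}
  fail(11) 'ba': from fail(10)=0 chase 'a': 0 ⇒ 1;  out={4}∪out(1)={4}
  fail(12) 'db': from fail(3)=0 chase 'b': 0 ⇒ 10;  out=∅∪out(10)=∅
  fail(16) 'aa': from fail(1)=0 chase 'a': 0 ⇒ 1;  out=∅∪out(1)=∅
  fail(21) 'ac': from fail(1)=0 chase 'c': 0 ⇒ 0;  out={7}∪out(0)={7}
  fail(5) 'dcc': from fail(4)=0 chase 'c': 0 ⇒ 0;  out=∅∪out(0)=∅
  fail(13) 'dbc': from fail(12)=10 chase 'c': 10→0 ⇒ 0;  out=∅∪out(0)=∅
  fail(17) 'aaa': from fail(16)=1 chase 'a': 1 ⇒ 16;  out=∅∪out(16)=∅
  fail(6) 'dccb': from fail(5)=0 chase 'b': 0 ⇒ 10;  out=∅∪out(10)=∅
  fail(14) 'dbca': from fail(13)=0 chase 'a': 0 ⇒ 1;  out=∅∪out(1)=∅
  fail(18) 'aaad': from fail(17)=16 chase 'd': 16→1 ⇒ 2;  out=∅∪out(2)={0,1}
  fail(7) 'dccba': from fail(6)=10 chase 'a': 10 ⇒ 11;  out=∅∪out(11)={4}
  fail(15) 'dbcac': from fail(14)=1 chase 'c': 1 ⇒ 21;  out={5}∪out(21)={5,7}
  fail(19) 'aaadc': from fail(18)=2 chase 'c': 2→3 ⇒ 4;  out=∅∪out(4)=∅
  fail(8) 'dccbac': from fail(7)=11 chase 'c': 11→1 ⇒ 21;  out={2}∪out(21)={2,7}
  fail(20) 'aaadca': from fail(19)=4 chase 'a': 4→0 ⇒ 1;  out={6}∪out(1)={6}

Run:
i=0 'd': node 0→3  → match P1@[0:0]
i=1 'b': node 3→12
i=2 'a': node 12→11 ·f  → match P4@[1:2]
i=3 'b': node 11→10 ·f
i=4 'a': node 10→11  → match P4@[3:4]
i=5 'b': node 11→10 ·f
i=6 'd': node 10→3 ·f  → match P1@[6:6]
i=7 'd': node 3→9  → match P1@[7:7],P3@[6:7]
i=8 'b': node 9→12 ·f
i=9 'a': node 12→11 ·f  → match P4@[8:9]
i=10 'c': node 11→21 ·f  → match P7@[9:10]
i=11 'b': node 21→10 ·f
i=12 'a': node 10→11  → match P4@[11:12]
i=13 'a': node 11→16 ·f
i=14 'a': node 16→17
i=15 'd': node 17→18  → match P0@[14:15],P1@[15:15]
i=16 'c': node 18→19
i=17 'a': node 19→20  → match P6@[12:17]
i=18 'c': node 20→21 ·f  → match P7@[17:18]
i=19 'a': node 21→1 ·f
i=20 'a': node 1→16
i=21 'a': node 16→17
i=22 'd': node 17→18  → match P0@[21:22],P1@[22:22]
i=23 'c': node 18→19
i=24 'a': node 19→20  → match P6@[19:24]
i=25 'a': node 20→16 ·f
i=26 'b': node 16→10 ·f
i=27 'a': node 10→11  → match P4@[26:27]
i=28 'c': node 11→21 ·f  → match P7@[27:28]
i=29 'a': node 21→1 ·f
i=30 'a': node 1→16
i=31 'a': node 16→17
i=32 'd': node 17→18  → match P0@[31:32],P1@[32:32]
i=33 'c': node 18→19
i=34 'a': node 19→20  → match P6@[29:34]
i=35 'a': node 20→16 ·f
i=36 'b': node 16→10 ·f
i=37 'b': node 10→10 ·f
i=38 'c': node 10→0 ·f
i=39 'c': node 0→0
i=40 'c': node 0→0
i=41 'c': node 0→0
i=42 'b': node 0→10
i=43 'a': node 10→11  → match P4@[42:43]
i=44 'd': node 11→2 ·f  → match P0@[43:44],P1@[44:44]
i=45 'd': node 2→9 ·f  → match P1@[45:45],P3@[44:45]
i=46 'c': node 9→4 ·f
i=47 'c': node 4→5
i=48 'b': node 5→6
i=49 'a': node 6→7  → match P4@[48:49]
i=50 'c': node 7→8  → match P2@[45:50],P7@[49:50]
i=51 'd': node 8→3 ·f  → match P1@[51:51]
i=52 'a': node 3→1 ·f
i=53 'a': node 1→16
i=54 'a': node 16→17
i=55 'd': node 17→18  → match P0@[54:55],P1@[55:55]
i=56 'c': node 18→19
i=57 'a': node 19→20  → match P6@[52:57]

All matches (sorted): [[0,1],[2,4],[4,4],[6,1],[7,1],[7,3],[9,4],[10,7],[12,4],[15,0],[15,1],[17,6],[18,7],[22,0],[22,1],[24,6],[27,4],[28,7],[32,0],[32,1],[34,6],[43,4],[44,0],[44,1],[45,1],[45,3],[49,4],[50,2],[50,7],[51,1],[55,0],[55,1],[57,6]]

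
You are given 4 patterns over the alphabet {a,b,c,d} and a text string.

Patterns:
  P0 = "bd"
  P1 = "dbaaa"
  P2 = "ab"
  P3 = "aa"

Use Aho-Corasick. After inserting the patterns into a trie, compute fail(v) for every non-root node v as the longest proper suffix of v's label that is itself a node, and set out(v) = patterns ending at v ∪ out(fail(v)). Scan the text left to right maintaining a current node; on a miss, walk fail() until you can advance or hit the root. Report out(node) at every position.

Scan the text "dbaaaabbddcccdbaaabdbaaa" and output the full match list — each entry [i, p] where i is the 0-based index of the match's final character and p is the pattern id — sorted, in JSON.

Build:
Trie nodes:
  n0 'ε': a→8 b→1 d→3
  n1 'b': d→2
  n2 'bd': ·  ←P0
  n3 'd': b→4
  n4 'db': a→5
  n5 'dba': a→6
  n6 'dbaa': a→7
  n7 'dbaaa': ·  ←P1
  n8 'a': a→10 b→9
  n9 'ab': ·  ←P2
  n10 'aa': ·  ←P3

BFS fail/out derivation:
  n1('b'): parent n0 fail=0; on 'b' 0 → fail=0;  out ∅∪∅=∅
  n3('d'): parent n0 fail=0; on 'd' 0 → fail=0;  out ∅∪∅=∅
  n8('a'): parent n0 fail=0; on 'a' 0 → fail=0;  out ∅∪∅=∅
  n2('bd'): parent n1 fail=0; on 'd' 0 → fail=3;  out {0}∪∅={0}
  n4('db'): parent n3 fail=0; on 'b' 0 → fail=1;  out ∅∪∅=∅
  n9('ab'): parent n8 fail=0; on 'b' 0 → fail=1;  out {2}∪∅={2}
  n10('aa'): parent n8 fail=0; on 'a' 0 → fail=8;  out {3}∪∅={3}
  n5('dba'): parent n4 fail=1; on 'a' 1→0 → fail=8;  out ∅∪∅=∅
  n6('dbaa'): parent n5 fail=8; on 'a' 8 → fail=10;  out ∅∪{3}={3}
  n7('dbaaa'): parent n6 fail=10; on 'a' 10→8 → fail=10;  out {1}∪{3}={1,3}

Scan:
i=0 'd': node 0→3
i=1 'b': node 3→4
i=2 'a': node 4→5
i=3 'a': node 5→6  ** P3@[2:3]
i=4 'a': node 6→7  ** P1@[0:4],P3@[3:4]
i=5 'a': node 7→10 ·f  ** P3@[4:5]
i=6 'b': node 10→9 ·f  ** P2@[5:6]
i=7 'b': node 9→1 ·f
i=8 'd': node 1→2  ** P0@[7:8]
i=9 'd': node 2→3 ·f
i=10 'c': node 3→0 ·f
i=11 'c': node 0→0
i=12 'c': node 0→0
i=13 'd': node 0→3
i=14 'b': node 3→4
i=15 'a': node 4→5
i=16 'a': node 5→6  ** P3@[15:16]
i=17 'a': node 6→7  ** P1@[13:17],P3@[16:17]
i=18 'b': node 7→9 ·f  ** P2@[17:18]
i=19 'd': node 9→2 ·f  ** P0@[18:19]
i=20 'b': node 2→4 ·f
i=21 'a': node 4→5
i=22 'a': node 5→6  ** P3@[21:22]
i=23 'a': node 6→7  ** P1@[19:23],P3@[22:23]

Matches: [[3,3],[4,1],[4,3],[5,3],[6,2],[8,0],[16,3],[17,1],[17,3],[18,2],[19,0],[22,3],[23,1],[23,3]]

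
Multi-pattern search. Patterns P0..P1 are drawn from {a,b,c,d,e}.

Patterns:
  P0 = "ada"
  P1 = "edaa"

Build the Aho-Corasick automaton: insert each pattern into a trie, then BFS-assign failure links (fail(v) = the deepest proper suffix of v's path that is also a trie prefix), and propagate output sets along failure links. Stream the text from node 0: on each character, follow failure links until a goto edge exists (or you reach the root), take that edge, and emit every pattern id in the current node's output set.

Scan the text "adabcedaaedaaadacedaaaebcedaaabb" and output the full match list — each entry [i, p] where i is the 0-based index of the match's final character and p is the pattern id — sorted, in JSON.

Build:
Trie (insert patterns):
  0='ε' goto a→1 e→4
  1='a' goto d→2
  2='ad' goto a→3
  3='ada' goto ·  [P0 ends]
  4='e' goto d→5
  5='ed' goto a→6
  6='eda' goto a→7
  7='edaa' goto ·  [P1 ends]

BFS fail/out derivation:
  n1('a'): parent n0 fail=0; on 'a' 0 → fail=0;  out ∅∪∅=∅
  n4('e'): parent n0 fail=0; on 'e' 0 → fail=0;  out ∅∪∅=∅
  n2('ad'): parent n1 fail=0; on 'd' 0 → fail=0;  out ∅∪∅=∅
  n5('ed'): parent n4 fail=0; on 'd' 0 → fail=0;  out ∅∪∅=∅
  n3('ada'): parent n2 fail=0; on 'a' 0 → fail=1;  out {0}∪∅={0}
  n6('eda'): parent n5 fail=0; on 'a' 0 → fail=1;  out ∅∪∅=∅
  n7('edaa'): parent n6 fail=1; on 'a' 1→0 → fail=1;  out {1}∪∅={1}

Text stream:
[0] read 'a'  n0⇒n1
[1] read 'd'  n1⇒n2
[2] read 'a'  n2⇒n3  → match P0@[0:2]
[3] read 'b'  n3⇒n0 (via fail)
[4] read 'c'  n0⇒n0
[5] read 'e'  n0⇒n4
[6] read 'd'  n4⇒n5
[7] read 'a'  n5⇒n6
[8] read 'a'  n6⇒n7  → match P1@[5:8]
[9] read 'e'  n7⇒n4 (via fail)
[10] read 'd'  n4⇒n5
[11] read 'a'  n5⇒n6
[12] read 'a'  n6⇒n7  → match P1@[9:12]
[13] read 'a'  n7⇒n1 (via fail)
[14] read 'd'  n1⇒n2
[15] read 'a'  n2⇒n3  → match P0@[13:15]
[16] read 'c'  n3⇒n0 (via fail)
[17] read 'e'  n0⇒n4
[18] read 'd'  n4⇒n5
[19] read 'a'  n5⇒n6
[20] read 'a'  n6⇒n7  → match P1@[17:20]
[21] read 'a'  n7⇒n1 (via fail)
[22] read 'e'  n1⇒n4 (via fail)
[23] read 'b'  n4⇒n0 (via fail)
[24] read 'c'  n0⇒n0
[25] read 'e'  n0⇒n4
[26] read 'd'  n4⇒n5
[27] read 'a'  n5⇒n6
[28] read 'a'  n6⇒n7  → match P1@[25:28]
[29] read 'a'  n7⇒n1 (via fail)
[30] read 'b'  n1⇒n0 (via fail)
[31] read 'b'  n0⇒n0

Matches: [[2,0],[8,1],[12,1],[15,0],[20,1],[28,1]]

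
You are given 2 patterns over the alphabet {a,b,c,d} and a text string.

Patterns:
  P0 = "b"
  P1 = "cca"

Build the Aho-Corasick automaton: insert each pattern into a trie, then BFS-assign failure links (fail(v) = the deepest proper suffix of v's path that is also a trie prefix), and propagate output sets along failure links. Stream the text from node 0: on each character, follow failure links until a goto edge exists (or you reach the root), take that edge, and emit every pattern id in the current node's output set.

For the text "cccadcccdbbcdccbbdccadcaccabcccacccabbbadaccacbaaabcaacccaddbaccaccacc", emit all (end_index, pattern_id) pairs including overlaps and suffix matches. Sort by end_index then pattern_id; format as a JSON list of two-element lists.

Build automaton:
Trie nodes:
  0='ε' goto b→1 c→2
  1='b' goto ·  [P0 ends]
  2='c' goto c→3
  3='cc' goto a→4
  4='cca' goto ·  [P1 ends]

BFS fail/out derivation:
  fail(1) 'b': from fail(0)=0 chase 'b': 0 ⇒ 0;  out={0}∪out(0)={0}
  fail(2) 'c': from fail(0)=0 chase 'c': 0 ⇒ 0;  out=∅∪out(0)=∅
  fail(3) 'cc': from fail(2)=0 chase 'c': 0 ⇒ 2;  out=∅∪out(2)=∅
  fail(4) 'cca': from fail(3)=2 chase 'a': 2→0 ⇒ 0;  out={1}∪out(0)={1}

Run:
i=0 'c': node 0→2
i=1 'c': node 2→3
i=2 'c': node 3→3 (via fail)
i=3 'a': node 3→4  → match P1@[1:3]
i=4 'd': node 4→0 (via fail)
i=5 'c': node 0→2
i=6 'c': node 2→3
i=7 'c': node 3→3 (via fail)
i=8 'd': node 3→0 (via fail)
i=9 'b': node 0→1  → match P0@[9:9]
i=10 'b': node 1→1 (via fail)  → match P0@[10:10]
i=11 'c': node 1→2 (via fail)
i=12 'd': node 2→0 (via fail)
i=13 'c': node 0→2
i=14 'c': node 2→3
i=15 'b': node 3→1 (via fail)  → match P0@[15:15]
i=16 'b': node 1→1 (via fail)  → match P0@[16:16]
i=17 'd': node 1→0 (via fail)
i=18 'c': node 0→2
i=19 'c': node 2→3
i=20 'a': node 3→4  → match P1@[18:20]
i=21 'd': node 4→0 (via fail)
i=22 'c': node 0→2
i=23 'a': node 2→0 (via fail)
i=24 'c': node 0→2
i=25 'c': node 2→3
i=26 'a': node 3→4  → match P1@[24:26]
i=27 'b': node 4→1 (via fail)  → match P0@[27:27]
i=28 'c': node 1→2 (via fail)
i=29 'c': node 2→3
i=30 'c': node 3→3 (via fail)
i=31 'a': node 3→4  → match P1@[29:31]
i=32 'c': node 4→2 (via fail)
i=33 'c': node 2→3
i=34 'c': node 3→3 (via fail)
i=35 'a': node 3→4  → match P1@[33:35]
i=36 'b': node 4→1 (via fail)  → match P0@[36:36]
i=37 'b': node 1→1 (via fail)  → match P0@[37:37]
i=38 'b': node 1→1 (via fail)  → match P0@[38:38]
i=39 'a': node 1→0 (via fail)
i=40 'd': node 0→0
i=41 'a': node 0→0
i=42 'c': node 0→2
i=43 'c': node 2→3
i=44 'a': node 3→4  → match P1@[42:44]
i=45 'c': node 4→2 (via fail)
i=46 'b': node 2→1 (via fail)  → match P0@[46:46]
i=47 'a': node 1→0 (via fail)
i=48 'a': node 0→0
i=49 'a': node 0→0
i=50 'b': node 0→1  → match P0@[50:50]
i=51 'c': node 1→2 (via fail)
i=52 'a': node 2→0 (via fail)
i=53 'a': node 0→0
i=54 'c': node 0→2
i=55 'c': node 2→3
i=56 'c': node 3→3 (via fail)
i=57 'a': node 3→4  → match P1@[55:57]
i=58 'd': node 4→0 (via fail)
i=59 'd': node 0→0
i=60 'b': node 0→1  → match P0@[60:60]
i=61 'a': node 1→0 (via fail)
i=62 'c': node 0→2
i=63 'c': node 2→3
i=64 'a': node 3→4  → match P1@[62:64]
i=65 'c': node 4→2 (via fail)
i=66 'c': node 2→3
i=67 'a': node 3→4  → match P1@[65:67]
i=68 'c': node 4→2 (via fail)
i=69 'c': node 2→3

All matches (sorted): [[3,1],[9,0],[10,0],[15,0],[16,0],[20,1],[26,1],[27,0],[31,1],[35,1],[36,0],[37,0],[38,0],[44,1],[46,0],[50,0],[57,1],[60,0],[64,1],[67,1]]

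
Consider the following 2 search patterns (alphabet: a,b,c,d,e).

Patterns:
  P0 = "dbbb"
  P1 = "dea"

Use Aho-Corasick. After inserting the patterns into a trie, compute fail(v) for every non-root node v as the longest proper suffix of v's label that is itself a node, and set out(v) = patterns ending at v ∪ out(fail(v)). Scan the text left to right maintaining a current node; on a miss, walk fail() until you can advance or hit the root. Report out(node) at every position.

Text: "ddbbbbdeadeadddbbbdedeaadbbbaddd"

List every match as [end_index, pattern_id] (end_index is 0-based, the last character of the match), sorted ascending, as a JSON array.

Build:
Trie (insert patterns):
  0='ε' goto d→1
  1='d' goto b→2 e→5
  2='db' goto b→3
  3='dbb' goto b→4
  4='dbbb' goto ·  [P0 ends]
  5='de' goto a→6
  6='dea' goto ·  [P1 ends]

Failure links (BFS by depth):
  n1('d'): parent n0 fail=0; on 'd' 0 → fail=0;  out ∅∪∅=∅
  n2('db'): parent n1 fail=0; on 'b' 0 → fail=0;  out ∅∪∅=∅
  n5('de'): parent n1 fail=0; on 'e' 0 → fail=0;  out ∅∪∅=∅
  n3('dbb'): parent n2 fail=0; on 'b' 0 → fail=0;  out ∅∪∅=∅
  n6('dea'): parent n5 fail=0; on 'a' 0 → fail=0;  out {1}∪∅={1}
  n4('dbbb'): parent n3 fail=0; on 'b' 0 → fail=0;  out {0}∪∅={0}

Run:
i=0 'd': node 0→1
i=1 'd': node 1→1 (via fail)
i=2 'b': node 1→2
i=3 'b': node 2→3
i=4 'b': node 3→4  ** P0@[1:4]
i=5 'b': node 4→0 (via fail)
i=6 'd': node 0→1
i=7 'e': node 1→5
i=8 'a': node 5→6  ** P1@[6:8]
i=9 'd': node 6→1 (via fail)
i=10 'e': node 1→5
i=11 'a': node 5→6  ** P1@[9:11]
i=12 'd': node 6→1 (via fail)
i=13 'd': node 1→1 (via fail)
i=14 'd': node 1→1 (via fail)
i=15 'b': node 1→2
i=16 'b': node 2→3
i=17 'b': node 3→4  ** P0@[14:17]
i=18 'd': node 4→1 (via fail)
i=19 'e': node 1→5
i=20 'd': node 5→1 (via fail)
i=21 'e': node 1→5
i=22 'a': node 5→6  ** P1@[20:22]
i=23 'a': node 6→0 (via fail)
i=24 'd': node 0→1
i=25 'b': node 1→2
i=26 'b': node 2→3
i=27 'b': node 3→4  ** P0@[24:27]
i=28 'a': node 4→0 (via fail)
i=29 'd': node 0→1
i=30 'd': node 1→1 (via fail)
i=31 'd': node 1→1 (via fail)

Matches: [[4,0],[8,1],[11,1],[17,0],[22,1],[27,0]]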